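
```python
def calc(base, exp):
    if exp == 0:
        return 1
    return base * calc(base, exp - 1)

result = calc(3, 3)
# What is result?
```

calc(3, 3) = 3 * 3 * 3 = 27

Answer: 27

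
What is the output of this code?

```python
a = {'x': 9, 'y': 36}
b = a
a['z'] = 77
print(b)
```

Key concept: dict aliasing.
Step by step:
`a = {'x': 9, 'y': 36}` → a = {'x': 9, 'y': 36}
`b = a` → b = {'x': 9, 'y': 36} (same object as a)
`a['z'] = 77` → a = {'x': 9, 'y': 36, 'z': 77} (same object as b); b = {'x': 9, 'y': 36, 'z': 77} (same object as a)
`print(b)` → prints {'x': 9, 'y': 36, 'z': 77}

Answer: {'x': 9, 'y': 36, 'z': 77}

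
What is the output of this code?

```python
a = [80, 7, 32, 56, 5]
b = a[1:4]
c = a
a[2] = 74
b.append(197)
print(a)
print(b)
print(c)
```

Key concept: slice vs alias.
Step by step:
`a = [80, 7, 32, 56, 5]` → a = [80, 7, 32, 56, 5]
`b = a[1:4]` → b = [7, 32, 56]
`c = a` → c = [80, 7, 32, 56, 5] (same object as a)
`a[2] = 74` → a = [80, 7, 74, 56, 5] (same object as c); c = [80, 7, 74, 56, 5] (same object as a)
`b.append(197)` → b = [7, 32, 56, 197]
`print(a)` → prints [80, 7, 74, 56, 5]
`print(b)` → prints [7, 32, 56, 197]
`print(c)` → prints [80, 7, 74, 56, 5]

Answer:
[80, 7, 74, 56, 5]
[7, 32, 56, 197]
[80, 7, 74, 56, 5]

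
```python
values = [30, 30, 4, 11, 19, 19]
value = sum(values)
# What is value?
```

Trace:
`values = [30, 30, 4, 11, 19, 19]` → values = [30, 30, 4, 11, 19, 19]
`value = sum(values)` → value = 113
So value = 113

Answer: 113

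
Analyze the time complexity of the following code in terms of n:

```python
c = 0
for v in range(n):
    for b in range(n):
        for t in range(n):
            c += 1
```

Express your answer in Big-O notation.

Each loop level contributes: n × n × n. Multiplying the contributions gives O(n^3).

Answer: O(n^3)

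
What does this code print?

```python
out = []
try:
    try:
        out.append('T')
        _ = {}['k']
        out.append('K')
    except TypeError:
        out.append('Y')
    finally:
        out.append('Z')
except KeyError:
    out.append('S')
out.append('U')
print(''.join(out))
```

Execution trace: 'T' (try body) → 'Z' (finally) → 'S' (outer except KeyError) → 'U' (after the try/except). Output: TZSU

Answer: TZSU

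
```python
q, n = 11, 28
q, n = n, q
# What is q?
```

Trace:
`q, n = 11, 28` → q = 11; n = 28
`q, n = n, q` → q = 28; n = 11
So q = 28

Answer: 28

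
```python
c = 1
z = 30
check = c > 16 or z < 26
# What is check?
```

Trace:
`c = 1` → c = 1
`z = 30` → z = 30
`check = c > 16 or z < 26` → check = False
So check = False

Answer: False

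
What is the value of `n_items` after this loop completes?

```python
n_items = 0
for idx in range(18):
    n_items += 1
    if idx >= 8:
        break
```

Loop breaks when idx reaches 8, n_items is 9
`n_items` takes the values: 0 → 1 → 2 → 3 → 4 → 5 → 6 → 7 → 8 → 9

Answer: 9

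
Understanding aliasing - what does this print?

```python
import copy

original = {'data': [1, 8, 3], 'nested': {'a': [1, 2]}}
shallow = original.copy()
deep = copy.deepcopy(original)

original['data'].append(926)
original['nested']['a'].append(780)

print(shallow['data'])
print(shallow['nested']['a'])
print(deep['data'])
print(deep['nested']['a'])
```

Key concept: comparing shallow vs deep copy.
Step by step:
`original = {'data': [1, 8, 3], 'nested': {'a': [1, 2]}}` → original = {'data': [1, 8, 3], 'nested': {'a': [1, 2]}}
`shallow = original.copy()` → shallow = {'data': [1, 8, 3], 'nested': {'a': [1, 2]}}
`deep = copy.deepcopy(original)` → deep = {'data': [1, 8, 3], 'nested': {'a': [1, 2]}}
`original['data'].append(926)` → original = {'data': [1, 8, 3, 926], 'nested': {'a': [1, 2]}}; shallow = {'data': [1, 8, 3, 926], 'nested': {'a': [1, 2]}}
`original['nested']['a'].append(780)` → original = {'data': [1, 8, 3, 926], 'nested': {'a': [1, 2, 780]}}; shallow = {'data': [1, 8, 3, 926], 'nested': {'a': [1, 2, 780]}}
`print(shallow['data'])` → prints [1, 8, 3, 926]
`print(shallow['nested']['a'])` → prints [1, 2, 780]
`print(deep['data'])` → prints [1, 8, 3]
`print(deep['nested']['a'])` → prints [1, 2]

Answer:
[1, 8, 3, 926]
[1, 2, 780]
[1, 8, 3]
[1, 2]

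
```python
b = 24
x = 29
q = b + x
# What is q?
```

Trace:
`b = 24` → b = 24
`x = 29` → x = 29
`q = b + x` → q = 53
So q = 53

Answer: 53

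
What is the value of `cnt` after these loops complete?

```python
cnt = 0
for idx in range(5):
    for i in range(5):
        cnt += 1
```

5 * 5 = 25
`cnt` takes the values: 0 → 1 → 2 → 3 → 4 → 5 → 6 → 7 → 8 → 9 → 10 → 11 → 12 → 13 → 14 → 15 → 16 → 17 → 18 → 19 → 20 → 21 → 22 → 23 → 24 → 25

Answer: 25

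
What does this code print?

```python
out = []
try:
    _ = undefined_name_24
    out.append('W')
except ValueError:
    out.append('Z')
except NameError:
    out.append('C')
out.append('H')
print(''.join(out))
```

Execution trace: 'C' (except NameError) → 'H' (after the try/except). Output: CH

Answer: CH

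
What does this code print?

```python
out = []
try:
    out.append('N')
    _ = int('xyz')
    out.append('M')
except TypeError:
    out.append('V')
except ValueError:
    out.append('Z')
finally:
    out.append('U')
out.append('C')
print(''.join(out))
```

Execution trace: 'N' (try body) → 'Z' (except ValueError) → 'U' (finally) → 'C' (after the try/except). Output: NZUC

Answer: NZUC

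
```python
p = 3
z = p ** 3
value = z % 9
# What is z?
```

Trace:
`p = 3` → p = 3
`z = p ** 3` → z = 27
`value = z % 9` → value = 0
So z = 27

Answer: 27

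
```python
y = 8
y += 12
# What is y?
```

Trace:
`y = 8` → y = 8
`y += 12` → y = 20
So y = 20

Answer: 20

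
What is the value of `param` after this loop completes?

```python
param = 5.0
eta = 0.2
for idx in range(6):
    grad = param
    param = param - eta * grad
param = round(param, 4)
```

Gradient descent: w = 5.0 * (1 - 0.2)^6
`param` takes the values: 5.0 → 4.0 → 3.2 → 2.56 → 2.048 → 1.6384 → 1.31072 → 1.3107

Answer: 1.3107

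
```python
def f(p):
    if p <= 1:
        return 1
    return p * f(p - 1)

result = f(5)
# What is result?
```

f(5) = 5 * 4 * 3 * 2 * 1 = 120

Answer: 120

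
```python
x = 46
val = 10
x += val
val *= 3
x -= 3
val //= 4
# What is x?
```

Trace:
`x = 46` → x = 46
`val = 10` → val = 10
`x += val` → x = 56
`val *= 3` → val = 30
`x -= 3` → x = 53
`val //= 4` → val = 7
So x = 53

Answer: 53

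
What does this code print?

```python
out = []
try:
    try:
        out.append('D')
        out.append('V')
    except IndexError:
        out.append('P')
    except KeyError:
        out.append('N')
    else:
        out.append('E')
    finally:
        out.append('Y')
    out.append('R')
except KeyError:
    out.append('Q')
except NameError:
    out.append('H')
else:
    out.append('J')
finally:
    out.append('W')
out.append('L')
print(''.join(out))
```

Execution trace: 'D' (inner try body) → 'V' (inner try body, no exception) → 'E' (inner else) → 'Y' (inner finally) → 'R' (try body, no exception) → 'J' (else) → 'W' (finally) → 'L' (after the try/except). Output: DVEYRJWL

Answer: DVEYRJWL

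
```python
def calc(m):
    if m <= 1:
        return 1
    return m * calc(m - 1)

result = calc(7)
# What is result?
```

calc(7) = 7 * 6 * 5 * 4 * 3 * 2 * 1 = 5040

Answer: 5040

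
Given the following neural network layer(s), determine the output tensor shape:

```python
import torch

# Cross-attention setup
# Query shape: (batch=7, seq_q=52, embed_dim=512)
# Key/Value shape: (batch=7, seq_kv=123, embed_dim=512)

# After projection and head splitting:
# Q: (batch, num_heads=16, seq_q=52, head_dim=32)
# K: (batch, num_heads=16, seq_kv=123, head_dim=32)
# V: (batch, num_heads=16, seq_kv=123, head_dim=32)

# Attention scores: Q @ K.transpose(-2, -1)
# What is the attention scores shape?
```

Input: (7, 52, 512) -> Output: (7, 16, 52, 123)

Answer: (7, 16, 52, 123)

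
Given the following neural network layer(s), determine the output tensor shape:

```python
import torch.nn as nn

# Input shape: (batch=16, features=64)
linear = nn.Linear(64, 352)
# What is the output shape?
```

Input: (16, 64) -> Output: (16, 352)

Answer: (16, 352)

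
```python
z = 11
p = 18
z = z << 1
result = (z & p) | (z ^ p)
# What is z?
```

Trace:
`z = 11` → z = 11
`p = 18` → p = 18
`z = z << 1` → z = 22
`result = (z & p) | (z ^ p)` → result = 22
So z = 22

Answer: 22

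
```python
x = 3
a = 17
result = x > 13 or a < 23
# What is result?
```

Trace:
`x = 3` → x = 3
`a = 17` → a = 17
`result = x > 13 or a < 23` → result = True
So result = True

Answer: True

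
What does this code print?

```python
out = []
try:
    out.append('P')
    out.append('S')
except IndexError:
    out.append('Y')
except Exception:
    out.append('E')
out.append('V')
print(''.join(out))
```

Execution trace: 'P' (try body) → 'S' (try body, no exception) → 'V' (after the try/except). Output: PSV

Answer: PSV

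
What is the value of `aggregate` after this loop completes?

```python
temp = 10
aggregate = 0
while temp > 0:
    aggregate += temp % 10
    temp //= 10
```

Sum digits of 10
`aggregate` takes the values: 0 → 1

Answer: 1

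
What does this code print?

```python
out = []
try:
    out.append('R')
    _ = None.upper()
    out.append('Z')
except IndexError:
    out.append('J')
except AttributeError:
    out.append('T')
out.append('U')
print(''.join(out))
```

Execution trace: 'R' (try body) → 'T' (except AttributeError) → 'U' (after the try/except). Output: RTU

Answer: RTU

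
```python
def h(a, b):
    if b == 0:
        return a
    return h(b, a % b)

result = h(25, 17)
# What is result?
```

h(25, 17) -> h(17, 8) -> h(8, 1) -> h(1, 0) -> 1

Answer: 1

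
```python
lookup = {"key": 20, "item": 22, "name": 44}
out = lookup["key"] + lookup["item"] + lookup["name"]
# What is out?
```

Trace:
`lookup = {"key": 20, "item": 22, "name": 44}` → lookup = {'key': 20, 'item': 22, 'name': 44}
`out = lookup["key"] + lookup["item"] + lookup["name"]` → out = 86
So out = 86

Answer: 86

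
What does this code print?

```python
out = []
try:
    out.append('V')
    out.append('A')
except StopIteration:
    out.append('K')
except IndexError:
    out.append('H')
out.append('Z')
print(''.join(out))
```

Execution trace: 'V' (try body) → 'A' (try body, no exception) → 'Z' (after the try/except). Output: VAZ

Answer: VAZ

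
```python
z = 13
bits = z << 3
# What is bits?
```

Trace:
`z = 13` → z = 13
`bits = z << 3` → bits = 104
So bits = 104

Answer: 104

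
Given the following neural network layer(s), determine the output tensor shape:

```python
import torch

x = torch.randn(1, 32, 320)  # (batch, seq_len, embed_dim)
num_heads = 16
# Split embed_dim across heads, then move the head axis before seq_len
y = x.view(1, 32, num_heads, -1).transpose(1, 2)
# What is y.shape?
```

Input: (1, 32, 320) -> head_dim = 320 // 16 = 20; after view: (1, 32, 16, 20) -> after transpose(1, 2): (1, 16, 32, 20) -> Output: (1, 16, 32, 20)

Answer: (1, 16, 32, 20)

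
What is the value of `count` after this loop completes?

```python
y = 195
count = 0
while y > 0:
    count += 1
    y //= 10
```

Count digits by repeated division by 10
`count` takes the values: 0 → 1 → 2 → 3

Answer: 3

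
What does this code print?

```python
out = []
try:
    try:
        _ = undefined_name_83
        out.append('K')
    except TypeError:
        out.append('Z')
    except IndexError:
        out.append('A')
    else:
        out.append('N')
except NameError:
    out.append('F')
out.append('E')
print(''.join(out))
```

Execution trace: 'F' (outer except NameError) → 'E' (after the try/except). Output: FE

Answer: FE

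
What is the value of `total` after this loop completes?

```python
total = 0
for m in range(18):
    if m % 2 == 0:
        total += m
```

Sum of even numbers 0 to 17
`total` takes the values: 0 → 2 → 6 → 12 → 20 → 30 → 42 → 56 → 72

Answer: 72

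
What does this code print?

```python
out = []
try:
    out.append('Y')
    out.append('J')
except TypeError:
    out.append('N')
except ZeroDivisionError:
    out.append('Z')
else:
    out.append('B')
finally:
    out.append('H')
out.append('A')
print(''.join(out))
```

Execution trace: 'Y' (try body) → 'J' (try body, no exception) → 'B' (else) → 'H' (finally) → 'A' (after the try/except). Output: YJBHA

Answer: YJBHA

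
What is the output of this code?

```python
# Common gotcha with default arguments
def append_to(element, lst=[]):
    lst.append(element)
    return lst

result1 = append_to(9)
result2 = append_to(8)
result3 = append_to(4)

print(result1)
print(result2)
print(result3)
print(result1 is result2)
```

Key concept: mutable default argument gotcha.
Step by step:
`result1 = append_to(9)` → result1 = [9]
`result2 = append_to(8)` → result1 = [9, 8] (same object as result2); result2 = [9, 8] (same object as result1)
`result3 = append_to(4)` → result1 = [9, 8, 4] (same object as result2, result3); result2 = [9, 8, 4] (same object as result1, result3); result3 = [9, 8, 4] (same object as result1, result2)
`print(result1)` → prints [9, 8, 4]
`print(result2)` → prints [9, 8, 4]
`print(result3)` → prints [9, 8, 4]
`print(result1 is result2)` → prints True

Answer:
[9, 8, 4]
[9, 8, 4]
[9, 8, 4]
True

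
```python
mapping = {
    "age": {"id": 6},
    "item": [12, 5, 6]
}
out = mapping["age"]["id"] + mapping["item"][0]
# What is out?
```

Trace:
`mapping = { ...` → mapping = {'age': {'id': 6}, 'item': [12, 5, 6]}
`out = mapping["age"]["id"] + mapping["item"][0]` → out = 18
So out = 18

Answer: 18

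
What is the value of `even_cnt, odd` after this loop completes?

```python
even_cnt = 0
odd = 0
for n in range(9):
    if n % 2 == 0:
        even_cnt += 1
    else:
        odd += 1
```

Count evens and odds in range(9)
`even_cnt, odd` takes the values: (0, 0) → (1, 0) → (1, 1) → (2, 1) → (2, 2) → (3, 2) → (3, 3) → (4, 3) → (4, 4) → (5, 4)

Answer: 5, 4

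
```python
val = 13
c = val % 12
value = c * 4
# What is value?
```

Trace:
`val = 13` → val = 13
`c = val % 12` → c = 1
`value = c * 4` → value = 4
So value = 4

Answer: 4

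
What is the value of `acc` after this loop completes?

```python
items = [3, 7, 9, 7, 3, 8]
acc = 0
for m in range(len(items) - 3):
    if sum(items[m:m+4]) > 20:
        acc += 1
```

Count windows with sum > 20
`acc` takes the values: 0 → 1 → 2 → 3

Answer: 3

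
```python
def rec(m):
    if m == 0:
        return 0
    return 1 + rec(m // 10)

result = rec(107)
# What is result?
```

Count of digits of 107: 3

Answer: 3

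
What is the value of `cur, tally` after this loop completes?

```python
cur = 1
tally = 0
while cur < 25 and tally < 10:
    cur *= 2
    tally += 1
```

Double until >= 25 or 10 iterations
`cur, tally` takes the values: (1, 0) → (2, 0) → (2, 1) → (4, 1) → (4, 2) → (8, 2) → (8, 3) → (16, 3) → (16, 4) → (32, 4) → (32, 5)

Answer: 32, 5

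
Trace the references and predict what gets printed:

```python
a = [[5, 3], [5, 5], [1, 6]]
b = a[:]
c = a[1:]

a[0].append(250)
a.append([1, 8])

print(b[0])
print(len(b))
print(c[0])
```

Key concept: slice with nested mutation.
Step by step:
`a = [[5, 3], [5, 5], [1, 6]]` → a = [[5, 3], [5, 5], [1, 6]]
`b = a[:]` → b = [[5, 3], [5, 5], [1, 6]]
`c = a[1:]` → c = [[5, 5], [1, 6]]
`a[0].append(250)` → a = [[5, 3, 250], [5, 5], [1, 6]]; b = [[5, 3, 250], [5, 5], [1, 6]]
`a.append([1, 8])` → a = [[5, 3, 250], [5, 5], [1, 6], [1, 8]]
`print(b[0])` → prints [5, 3, 250]
`print(len(b))` → prints 3
`print(c[0])` → prints [5, 5]

Answer:
[5, 3, 250]
3
[5, 5]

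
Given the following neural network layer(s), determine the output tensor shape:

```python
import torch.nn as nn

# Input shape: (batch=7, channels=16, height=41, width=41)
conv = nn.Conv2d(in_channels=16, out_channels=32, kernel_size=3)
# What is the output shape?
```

Input: (7, 16, 41, 41) -> Output: (7, 32, 39, 39)

Answer: (7, 32, 39, 39)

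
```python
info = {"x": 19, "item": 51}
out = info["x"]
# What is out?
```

Trace:
`info = {"x": 19, "item": 51}` → info = {'x': 19, 'item': 51}
`out = info["x"]` → out = 19
So out = 19

Answer: 19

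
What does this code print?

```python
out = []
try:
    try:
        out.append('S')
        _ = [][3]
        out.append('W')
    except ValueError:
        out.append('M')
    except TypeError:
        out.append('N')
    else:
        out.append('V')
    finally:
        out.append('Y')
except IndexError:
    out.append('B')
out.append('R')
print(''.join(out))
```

Execution trace: 'S' (try body) → 'Y' (finally) → 'B' (outer except IndexError) → 'R' (after the try/except). Output: SYBR

Answer: SYBR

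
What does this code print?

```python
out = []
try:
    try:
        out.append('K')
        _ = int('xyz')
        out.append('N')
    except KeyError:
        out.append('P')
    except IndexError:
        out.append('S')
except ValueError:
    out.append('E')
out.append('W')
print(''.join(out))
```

Execution trace: 'K' (try body) → 'E' (outer except ValueError) → 'W' (after the try/except). Output: KEW

Answer: KEW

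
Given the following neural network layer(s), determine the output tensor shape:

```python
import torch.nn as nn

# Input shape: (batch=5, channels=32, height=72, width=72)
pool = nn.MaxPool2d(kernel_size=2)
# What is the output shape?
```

Input: (5, 32, 72, 72) -> Output: (5, 32, 36, 36)

Answer: (5, 32, 36, 36)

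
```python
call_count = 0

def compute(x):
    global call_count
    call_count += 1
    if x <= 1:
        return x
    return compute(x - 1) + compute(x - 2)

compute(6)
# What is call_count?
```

Calls(x) = 1 + Calls(x-1) + Calls(x-2); Calls(0)=Calls(1)=1. For x=6 this gives 25.

Answer: 25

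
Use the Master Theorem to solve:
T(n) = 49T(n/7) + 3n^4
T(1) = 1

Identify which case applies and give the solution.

a=49, b=7, f(n)=3n^4. log_7(49) = 2. Since c=4 > 2 and the regularity condition holds (49(n/7)^4 = (49/7^4)n^4 with 49/7^4 < 1), Case 3 applies: T(n) = Θ(f(n)) = O(n^4).

Answer: O(n^4) - Case 3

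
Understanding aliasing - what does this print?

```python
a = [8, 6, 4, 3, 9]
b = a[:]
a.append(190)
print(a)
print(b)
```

Key concept: slice [:] creates copy.
Step by step:
`a = [8, 6, 4, 3, 9]` → a = [8, 6, 4, 3, 9]
`b = a[:]` → b = [8, 6, 4, 3, 9]
`a.append(190)` → a = [8, 6, 4, 3, 9, 190]
`print(a)` → prints [8, 6, 4, 3, 9, 190]
`print(b)` → prints [8, 6, 4, 3, 9]

Answer:
[8, 6, 4, 3, 9, 190]
[8, 6, 4, 3, 9]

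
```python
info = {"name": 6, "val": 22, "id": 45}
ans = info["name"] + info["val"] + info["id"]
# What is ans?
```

Trace:
`info = {"name": 6, "val": 22, "id": 45}` → info = {'name': 6, 'val': 22, 'id': 45}
`ans = info["name"] + info["val"] + info["id"]` → ans = 73
So ans = 73

Answer: 73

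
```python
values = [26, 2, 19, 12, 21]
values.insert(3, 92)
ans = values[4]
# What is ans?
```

Trace:
`values = [26, 2, 19, 12, 21]` → values = [26, 2, 19, 12, 21]
`values.insert(3, 92)` → values = [26, 2, 19, 92, 12, 21]
`ans = values[4]` → ans = 12
So ans = 12

Answer: 12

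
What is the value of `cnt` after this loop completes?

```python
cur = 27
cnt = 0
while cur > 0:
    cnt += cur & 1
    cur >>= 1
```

Count set bits in 27 (binary: 0b11011)
`cnt` takes the values: 0 → 1 → 2 → 3 → 4

Answer: 4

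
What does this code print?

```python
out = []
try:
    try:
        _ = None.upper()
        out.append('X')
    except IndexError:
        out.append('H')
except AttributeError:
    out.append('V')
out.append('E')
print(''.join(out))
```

Execution trace: 'V' (outer except AttributeError) → 'E' (after the try/except). Output: VE

Answer: VE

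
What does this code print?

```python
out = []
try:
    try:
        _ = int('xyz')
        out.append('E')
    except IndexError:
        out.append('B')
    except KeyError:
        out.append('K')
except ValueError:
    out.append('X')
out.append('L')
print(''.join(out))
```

Execution trace: 'X' (outer except ValueError) → 'L' (after the try/except). Output: XL

Answer: XL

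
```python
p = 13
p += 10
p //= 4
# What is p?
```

Trace:
`p = 13` → p = 13
`p += 10` → p = 23
`p //= 4` → p = 5
So p = 5

Answer: 5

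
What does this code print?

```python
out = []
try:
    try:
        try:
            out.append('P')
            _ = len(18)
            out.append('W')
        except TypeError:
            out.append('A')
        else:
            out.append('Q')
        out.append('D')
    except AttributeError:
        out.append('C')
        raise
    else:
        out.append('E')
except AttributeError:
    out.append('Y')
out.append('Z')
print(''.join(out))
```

Execution trace: 'P' (inner try body) → 'A' (inner except TypeError) → 'D' (try body, no exception) → 'E' (else) → 'Z' (after the try/except). Output: PADEZ

Answer: PADEZ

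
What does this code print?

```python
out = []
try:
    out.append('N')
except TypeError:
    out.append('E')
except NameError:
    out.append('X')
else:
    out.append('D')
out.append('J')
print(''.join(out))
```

Execution trace: 'N' (try body, no exception) → 'D' (else) → 'J' (after the try/except). Output: NDJ

Answer: NDJ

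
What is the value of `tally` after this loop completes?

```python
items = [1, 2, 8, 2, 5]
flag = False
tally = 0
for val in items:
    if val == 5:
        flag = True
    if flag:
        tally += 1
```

Count elements after first 5 in [1, 2, 8, 2, 5]
`tally` takes the values: 0 → 1

Answer: 1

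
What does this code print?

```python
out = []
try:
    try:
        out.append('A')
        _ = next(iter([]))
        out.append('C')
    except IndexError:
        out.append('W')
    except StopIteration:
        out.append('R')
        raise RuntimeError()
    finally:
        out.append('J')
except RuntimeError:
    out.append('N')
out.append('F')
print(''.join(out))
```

Execution trace: 'A' (try body) → 'R' (except StopIteration) → 'J' (finally) → 'N' (outer except RuntimeError) → 'F' (after the try/except). Output: ARJNF

Answer: ARJNF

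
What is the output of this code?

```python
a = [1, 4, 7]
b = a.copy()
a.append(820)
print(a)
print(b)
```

Key concept: list.copy() creates independent copy.
Step by step:
`a = [1, 4, 7]` → a = [1, 4, 7]
`b = a.copy()` → b = [1, 4, 7]
`a.append(820)` → a = [1, 4, 7, 820]
`print(a)` → prints [1, 4, 7, 820]
`print(b)` → prints [1, 4, 7]

Answer:
[1, 4, 7, 820]
[1, 4, 7]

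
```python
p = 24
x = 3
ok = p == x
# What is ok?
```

Trace:
`p = 24` → p = 24
`x = 3` → x = 3
`ok = p == x` → ok = False
So ok = False

Answer: False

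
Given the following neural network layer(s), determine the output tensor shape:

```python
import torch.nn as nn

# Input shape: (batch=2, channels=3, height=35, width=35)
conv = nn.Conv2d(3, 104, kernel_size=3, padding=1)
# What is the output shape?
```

Input: (2, 3, 35, 35) -> Output: (2, 104, 35, 35)

Answer: (2, 104, 35, 35)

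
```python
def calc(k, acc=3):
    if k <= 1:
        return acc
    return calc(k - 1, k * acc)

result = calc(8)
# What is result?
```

Accumulator trace (n, acc): (8, 3) -> (7, 24) -> (6, 168) -> (5, 1008) -> (4, 5040) -> (3, 20160) -> (2, 60480) -> (1, 120960) -> return 120960

Answer: 120960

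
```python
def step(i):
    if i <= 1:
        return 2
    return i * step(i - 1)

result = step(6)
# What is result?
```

step(6) = 6 * 5 * 4 * 3 * 2 * 2 = 1440

Answer: 1440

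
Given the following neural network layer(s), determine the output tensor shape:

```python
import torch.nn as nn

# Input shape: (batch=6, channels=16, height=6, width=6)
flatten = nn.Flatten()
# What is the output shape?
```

Input: (6, 16, 6, 6) -> Output: (6, 576)

Answer: (6, 576)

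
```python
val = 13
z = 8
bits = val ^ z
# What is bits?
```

Trace:
`val = 13` → val = 13
`z = 8` → z = 8
`bits = val ^ z` → bits = 5
So bits = 5

Answer: 5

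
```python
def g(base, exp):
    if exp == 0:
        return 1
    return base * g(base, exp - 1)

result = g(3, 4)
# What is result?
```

g(3, 4) = 3 * 3 * 3 * 3 = 81

Answer: 81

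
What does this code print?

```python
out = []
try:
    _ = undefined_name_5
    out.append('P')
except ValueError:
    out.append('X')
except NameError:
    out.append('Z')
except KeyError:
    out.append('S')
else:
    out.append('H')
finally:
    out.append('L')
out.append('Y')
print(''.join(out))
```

Execution trace: 'Z' (except NameError) → 'L' (finally) → 'Y' (after the try/except). Output: ZLY

Answer: ZLY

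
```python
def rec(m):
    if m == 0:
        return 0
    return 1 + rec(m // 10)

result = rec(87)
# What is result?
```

Count of digits of 87: 2

Answer: 2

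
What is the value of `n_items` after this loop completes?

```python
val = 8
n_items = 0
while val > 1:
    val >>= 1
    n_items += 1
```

Count right shifts until 1
`n_items` takes the values: 0 → 1 → 2 → 3

Answer: 3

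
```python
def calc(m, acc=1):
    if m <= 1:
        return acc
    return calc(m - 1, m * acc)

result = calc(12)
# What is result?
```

Accumulator trace (n, acc): (12, 1) -> (11, 12) -> (10, 132) -> (9, 1320) -> (8, 11880) -> (7, 95040) -> (6, 665280) -> (5, 3991680) -> (4, 19958400) -> (3, 79833600) -> (2, 239500800) -> (1, 479001600) -> return 479001600

Answer: 479001600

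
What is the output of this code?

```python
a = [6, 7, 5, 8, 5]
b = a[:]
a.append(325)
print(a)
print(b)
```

Key concept: slice [:] creates copy.
Step by step:
`a = [6, 7, 5, 8, 5]` → a = [6, 7, 5, 8, 5]
`b = a[:]` → b = [6, 7, 5, 8, 5]
`a.append(325)` → a = [6, 7, 5, 8, 5, 325]
`print(a)` → prints [6, 7, 5, 8, 5, 325]
`print(b)` → prints [6, 7, 5, 8, 5]

Answer:
[6, 7, 5, 8, 5, 325]
[6, 7, 5, 8, 5]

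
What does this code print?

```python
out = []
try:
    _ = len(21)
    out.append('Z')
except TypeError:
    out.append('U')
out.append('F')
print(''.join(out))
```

Execution trace: 'U' (except TypeError) → 'F' (after the try/except). Output: UF

Answer: UF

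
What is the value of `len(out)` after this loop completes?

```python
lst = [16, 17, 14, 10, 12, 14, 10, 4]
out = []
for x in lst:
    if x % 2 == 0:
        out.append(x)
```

Count even numbers in [16, 17, 14, 10, 12, 14, 10, 4]
`out` takes the values: [] → [16] → [16, 14] → [16, 14, 10] → [16, 14, 10, 12] → [16, 14, 10, 12, 14] → [16, 14, 10, 12, 14, 10] → [16, 14, 10, 12, 14, 10, 4]
So `len(out)` = 7

Answer: 7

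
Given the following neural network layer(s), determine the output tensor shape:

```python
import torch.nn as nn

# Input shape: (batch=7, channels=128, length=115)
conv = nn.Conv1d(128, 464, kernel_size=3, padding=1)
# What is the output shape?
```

Input: (7, 128, 115) -> Output: (7, 464, 115)

Answer: (7, 464, 115)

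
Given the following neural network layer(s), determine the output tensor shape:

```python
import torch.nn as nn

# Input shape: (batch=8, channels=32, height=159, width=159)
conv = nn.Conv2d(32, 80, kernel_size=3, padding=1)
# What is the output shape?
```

Input: (8, 32, 159, 159) -> Output: (8, 80, 159, 159)

Answer: (8, 80, 159, 159)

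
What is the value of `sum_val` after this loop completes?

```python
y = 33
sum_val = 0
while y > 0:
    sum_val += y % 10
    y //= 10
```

Sum digits of 33
`sum_val` takes the values: 0 → 3 → 6

Answer: 6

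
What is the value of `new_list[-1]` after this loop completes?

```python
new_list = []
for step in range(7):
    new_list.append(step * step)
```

Last element of squares 0 to 6
`new_list` takes the values: [] → [0] → [0, 1] → [0, 1, 4] → [0, 1, 4, 9] → [0, 1, 4, 9, 16] → [0, 1, 4, 9, 16, 25] → [0, 1, 4, 9, 16, 25, 36]
So `new_list[-1]` = 36

Answer: 36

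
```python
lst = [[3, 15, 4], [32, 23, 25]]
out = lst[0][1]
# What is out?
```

Trace:
`lst = [[3, 15, 4], [32, 23, 25]]` → lst = [[3, 15, 4], [32, 23, 25]]
`out = lst[0][1]` → out = 15
So out = 15

Answer: 15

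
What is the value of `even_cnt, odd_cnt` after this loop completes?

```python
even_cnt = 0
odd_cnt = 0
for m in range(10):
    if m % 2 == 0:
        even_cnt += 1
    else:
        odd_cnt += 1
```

Count evens and odds in range(10)
`even_cnt, odd_cnt` takes the values: (0, 0) → (1, 0) → (1, 1) → (2, 1) → (2, 2) → (3, 2) → (3, 3) → (4, 3) → (4, 4) → (5, 4) → (5, 5)

Answer: 5, 5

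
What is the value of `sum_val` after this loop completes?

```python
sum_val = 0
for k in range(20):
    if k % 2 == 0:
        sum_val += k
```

Sum of even numbers 0 to 19
`sum_val` takes the values: 0 → 2 → 6 → 12 → 20 → 30 → 42 → 56 → 72 → 90

Answer: 90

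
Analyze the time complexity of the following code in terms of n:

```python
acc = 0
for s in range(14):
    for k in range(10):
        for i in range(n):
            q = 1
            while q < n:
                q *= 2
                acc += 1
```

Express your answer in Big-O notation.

Each loop level contributes: 1 × 1 × n × log n. Multiplying the contributions gives O(n log n).

Answer: O(n log n)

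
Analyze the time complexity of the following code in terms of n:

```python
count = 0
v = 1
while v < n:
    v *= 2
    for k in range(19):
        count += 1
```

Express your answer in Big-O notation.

Each loop level contributes: log n × 1. Multiplying the contributions gives O(log n).

Answer: O(log n)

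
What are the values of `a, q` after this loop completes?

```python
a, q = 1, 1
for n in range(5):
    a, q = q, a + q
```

Fibonacci: after 5 iterations
`a, q` takes the values: (1, 1) → (1, 2) → (2, 3) → (3, 5) → (5, 8) → (8, 13)

Answer: 8, 13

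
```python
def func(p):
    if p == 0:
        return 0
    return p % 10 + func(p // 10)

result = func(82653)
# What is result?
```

Sum of digits of 82653: 3 + 5 + 6 + 2 + 8 = 24

Answer: 24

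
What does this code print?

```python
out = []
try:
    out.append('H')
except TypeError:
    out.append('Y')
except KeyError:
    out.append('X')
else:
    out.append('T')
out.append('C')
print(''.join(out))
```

Execution trace: 'H' (try body, no exception) → 'T' (else) → 'C' (after the try/except). Output: HTC

Answer: HTC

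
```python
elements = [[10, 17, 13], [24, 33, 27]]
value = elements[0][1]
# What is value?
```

Trace:
`elements = [[10, 17, 13], [24, 33, 27]]` → elements = [[10, 17, 13], [24, 33, 27]]
`value = elements[0][1]` → value = 17
So value = 17

Answer: 17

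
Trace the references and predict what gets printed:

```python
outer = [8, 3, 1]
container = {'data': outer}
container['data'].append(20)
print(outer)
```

Key concept: dict holds reference to list.
Step by step:
`outer = [8, 3, 1]` → outer = [8, 3, 1]
`container = {'data': outer}` → container = {'data': [8, 3, 1]}
`container['data'].append(20)` → outer = [8, 3, 1, 20]; container = {'data': [8, 3, 1, 20]}
`print(outer)` → prints [8, 3, 1, 20]

Answer: [8, 3, 1, 20]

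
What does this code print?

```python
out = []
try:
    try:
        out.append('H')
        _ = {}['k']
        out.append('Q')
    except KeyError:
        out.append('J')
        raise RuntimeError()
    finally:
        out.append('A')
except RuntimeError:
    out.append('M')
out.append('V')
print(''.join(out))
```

Execution trace: 'H' (try body) → 'J' (except KeyError) → 'A' (finally) → 'M' (outer except RuntimeError) → 'V' (after the try/except). Output: HJAMV

Answer: HJAMV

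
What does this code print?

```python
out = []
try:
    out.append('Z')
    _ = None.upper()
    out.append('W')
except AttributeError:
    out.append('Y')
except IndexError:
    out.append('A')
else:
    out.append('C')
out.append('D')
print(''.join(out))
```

Execution trace: 'Z' (try body) → 'Y' (except AttributeError) → 'D' (after the try/except). Output: ZYD

Answer: ZYD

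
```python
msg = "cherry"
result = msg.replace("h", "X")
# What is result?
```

Trace:
`msg = "cherry"` → msg = 'cherry'
`result = msg.replace("h", "X")` → result = 'cXerry'
So result = 'cXerry'

Answer: 'cXerry'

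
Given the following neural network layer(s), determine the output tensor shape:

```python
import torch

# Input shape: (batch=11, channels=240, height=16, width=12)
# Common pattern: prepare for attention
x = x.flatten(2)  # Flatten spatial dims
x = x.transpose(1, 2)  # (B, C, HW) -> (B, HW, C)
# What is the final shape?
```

Input: (11, 240, 16, 12) -> after flatten(2): (11, 240, 192) -> Output: (11, 192, 240)

Answer: (11, 192, 240)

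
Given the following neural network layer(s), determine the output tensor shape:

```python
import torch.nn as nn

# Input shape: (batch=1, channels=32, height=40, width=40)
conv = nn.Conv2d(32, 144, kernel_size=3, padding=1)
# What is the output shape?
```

Input: (1, 32, 40, 40) -> Output: (1, 144, 40, 40)

Answer: (1, 144, 40, 40)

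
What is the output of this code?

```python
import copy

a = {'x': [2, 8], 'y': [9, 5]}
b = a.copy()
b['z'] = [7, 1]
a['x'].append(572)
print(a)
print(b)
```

Key concept: shallow copy of dict with mutable values.
Step by step:
`a = {'x': [2, 8], 'y': [9, 5]}` → a = {'x': [2, 8], 'y': [9, 5]}
`b = a.copy()` → b = {'x': [2, 8], 'y': [9, 5]}
`b['z'] = [7, 1]` → b = {'x': [2, 8], 'y': [9, 5], 'z': [7, 1]}
`a['x'].append(572)` → a = {'x': [2, 8, 572], 'y': [9, 5]}; b = {'x': [2, 8, 572], 'y': [9, 5], 'z': [7, 1]}
`print(a)` → prints {'x': [2, 8, 572], 'y': [9, 5]}
`print(b)` → prints {'x': [2, 8, 572], 'y': [9, 5], 'z': [7, 1]}

Answer:
{'x': [2, 8, 572], 'y': [9, 5]}
{'x': [2, 8, 572], 'y': [9, 5], 'z': [7, 1]}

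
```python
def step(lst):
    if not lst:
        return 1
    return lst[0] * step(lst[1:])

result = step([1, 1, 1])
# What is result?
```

Product over [1, 1, 1] = 1 * 1 * 1 = 1

Answer: 1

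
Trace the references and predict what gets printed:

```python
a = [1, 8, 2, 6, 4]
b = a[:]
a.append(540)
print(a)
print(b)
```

Key concept: slice [:] creates copy.
Step by step:
`a = [1, 8, 2, 6, 4]` → a = [1, 8, 2, 6, 4]
`b = a[:]` → b = [1, 8, 2, 6, 4]
`a.append(540)` → a = [1, 8, 2, 6, 4, 540]
`print(a)` → prints [1, 8, 2, 6, 4, 540]
`print(b)` → prints [1, 8, 2, 6, 4]

Answer:
[1, 8, 2, 6, 4, 540]
[1, 8, 2, 6, 4]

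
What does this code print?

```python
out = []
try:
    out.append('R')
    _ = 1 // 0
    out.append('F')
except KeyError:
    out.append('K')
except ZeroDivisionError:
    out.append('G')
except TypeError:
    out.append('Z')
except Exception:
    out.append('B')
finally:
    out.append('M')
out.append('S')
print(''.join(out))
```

Execution trace: 'R' (try body) → 'G' (except ZeroDivisionError) → 'M' (finally) → 'S' (after the try/except). Output: RGMS

Answer: RGMS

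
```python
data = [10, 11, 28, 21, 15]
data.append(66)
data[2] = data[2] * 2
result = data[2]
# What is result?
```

Trace:
`data = [10, 11, 28, 21, 15]` → data = [10, 11, 28, 21, 15]
`data.append(66)` → data = [10, 11, 28, 21, 15, 66]
`data[2] = data[2] * 2` → data = [10, 11, 56, 21, 15, 66]
`result = data[2]` → result = 56
So result = 56

Answer: 56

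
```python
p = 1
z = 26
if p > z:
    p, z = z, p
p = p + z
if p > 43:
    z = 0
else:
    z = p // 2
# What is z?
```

Trace:
`p = 1` → p = 1
`z = 26` → z = 26
`if p > z: ...` → p > z is False → no variable changes
`p = p + z` → p = 27
`if p > 43: ...` → p > 43 is False, take else branch → z = 13
So z = 13

Answer: 13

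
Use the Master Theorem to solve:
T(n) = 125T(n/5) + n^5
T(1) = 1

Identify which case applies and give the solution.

a=125, b=5, f(n)=n^5. log_5(125) = 3. Since c=5 > 3 and the regularity condition holds (125(n/5)^5 = (125/5^5)n^5 with 125/5^5 < 1), Case 3 applies: T(n) = Θ(f(n)) = O(n^5).

Answer: O(n^5) - Case 3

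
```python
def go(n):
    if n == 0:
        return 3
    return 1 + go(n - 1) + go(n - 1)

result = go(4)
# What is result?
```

go(n) = 1 + 2·go(n-1), go(0)=3. Closed form: (3+1)·2^4 - 1 = 63.

Answer: 63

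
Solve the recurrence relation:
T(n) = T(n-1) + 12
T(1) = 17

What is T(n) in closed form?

Unrolling: T(n) = T(1) + 12·(n-1) = 17 + 12(n-1) = 12n + 5.

Answer: T(n) = 12n + 5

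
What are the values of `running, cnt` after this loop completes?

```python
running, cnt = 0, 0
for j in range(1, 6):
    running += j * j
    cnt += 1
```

Sum of squares and count
`running, cnt` takes the values: (0, 0) → (1, 0) → (1, 1) → (5, 1) → (5, 2) → (14, 2) → (14, 3) → (30, 3) → (30, 4) → (55, 4) → (55, 5)

Answer: 55, 5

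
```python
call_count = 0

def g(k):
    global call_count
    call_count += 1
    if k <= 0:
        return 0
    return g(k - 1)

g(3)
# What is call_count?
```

Linear recursion stepping by 1: 4 calls from k=3 down to ≤0.

Answer: 4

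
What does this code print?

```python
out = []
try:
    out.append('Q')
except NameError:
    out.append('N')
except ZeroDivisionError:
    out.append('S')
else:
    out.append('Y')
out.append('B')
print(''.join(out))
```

Execution trace: 'Q' (try body, no exception) → 'Y' (else) → 'B' (after the try/except). Output: QYB

Answer: QYB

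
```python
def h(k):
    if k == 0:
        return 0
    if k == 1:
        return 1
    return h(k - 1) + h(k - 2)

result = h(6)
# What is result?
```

Build up from base cases: h(0)=0, h(1)=1, h(2)=1, h(3)=2, h(4)=3, h(5)=5, h(6)=8

Answer: 8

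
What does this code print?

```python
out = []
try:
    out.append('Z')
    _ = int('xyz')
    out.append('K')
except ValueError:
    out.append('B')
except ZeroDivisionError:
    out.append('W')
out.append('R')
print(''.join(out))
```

Execution trace: 'Z' (try body) → 'B' (except ValueError) → 'R' (after the try/except). Output: ZBR

Answer: ZBR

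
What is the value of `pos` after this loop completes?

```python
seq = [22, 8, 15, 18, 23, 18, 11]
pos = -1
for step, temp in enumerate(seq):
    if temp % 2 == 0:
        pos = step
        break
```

First even number index in [22, 8, 15, 18, 23, 18, 11]
`pos` takes the values: -1 → 0

Answer: 0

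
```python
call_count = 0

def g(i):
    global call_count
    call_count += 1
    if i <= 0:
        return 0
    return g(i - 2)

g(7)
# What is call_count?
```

Linear recursion stepping by 2: 5 calls from i=7 down to ≤0.

Answer: 5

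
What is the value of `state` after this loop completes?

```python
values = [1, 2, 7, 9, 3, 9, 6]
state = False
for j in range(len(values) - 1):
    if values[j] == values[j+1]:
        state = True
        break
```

Check consecutive duplicates in [1, 2, 7, 9, 3, 9, 6]
`state` takes the values: False

Answer: False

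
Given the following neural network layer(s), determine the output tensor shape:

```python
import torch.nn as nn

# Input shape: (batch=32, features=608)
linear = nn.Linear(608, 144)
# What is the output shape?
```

Input: (32, 608) -> Output: (32, 144)

Answer: (32, 144)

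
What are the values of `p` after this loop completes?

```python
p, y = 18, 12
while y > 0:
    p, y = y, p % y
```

GCD of 18 and 12
`p` takes the values: 18 → 12 → 6

Answer: 6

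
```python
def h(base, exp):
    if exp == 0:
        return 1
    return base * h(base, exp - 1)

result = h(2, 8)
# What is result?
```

h(2, 8) = 2 * 2 * 2 * 2 * 2 * 2 * 2 * 2 = 256

Answer: 256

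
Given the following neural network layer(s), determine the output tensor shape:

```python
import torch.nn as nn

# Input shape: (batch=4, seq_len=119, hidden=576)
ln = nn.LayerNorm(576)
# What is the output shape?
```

Input: (4, 119, 576) -> Output: (4, 119, 576)

Answer: (4, 119, 576)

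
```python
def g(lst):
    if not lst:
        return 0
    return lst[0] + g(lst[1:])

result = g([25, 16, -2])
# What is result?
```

25 + 16 + (-2) + 0 = 39

Answer: 39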